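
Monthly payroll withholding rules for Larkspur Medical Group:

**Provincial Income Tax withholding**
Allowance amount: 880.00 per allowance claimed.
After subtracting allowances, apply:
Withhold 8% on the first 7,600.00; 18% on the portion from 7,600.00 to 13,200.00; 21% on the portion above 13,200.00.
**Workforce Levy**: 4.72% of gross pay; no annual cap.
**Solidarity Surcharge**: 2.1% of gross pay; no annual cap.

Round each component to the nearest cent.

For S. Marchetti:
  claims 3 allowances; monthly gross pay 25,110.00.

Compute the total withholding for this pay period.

5,275.20

Provincial Income Tax: taxable = 25,110.00 − 3×880.00 = 22,470.00
  1,616.00 + 21% × (22,470.00 − 13,200.00) = 1,616.00 + 21% × 9,270.00 = 3,562.70
Workforce Levy: 4.72% × 25,110.00 = 1,185.19
Solidarity Surcharge: 2.1% × 25,110.00 = 527.31
Total: 3,562.70 + 1,185.19 + 527.31 = 5,275.20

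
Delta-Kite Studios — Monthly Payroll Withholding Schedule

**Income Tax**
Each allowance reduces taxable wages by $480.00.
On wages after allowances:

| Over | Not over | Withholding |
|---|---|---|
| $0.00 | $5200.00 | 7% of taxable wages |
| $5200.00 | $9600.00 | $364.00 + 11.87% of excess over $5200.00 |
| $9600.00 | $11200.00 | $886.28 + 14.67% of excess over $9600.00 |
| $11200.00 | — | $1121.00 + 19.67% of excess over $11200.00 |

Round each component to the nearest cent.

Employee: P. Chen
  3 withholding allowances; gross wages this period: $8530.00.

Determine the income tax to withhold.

$588.34

Income Tax: taxable = $8530.00 − 3×$480.00 = $7090.00
  $364.00 + 11.87% × ($7090.00 − $5200.00) = $364.00 + 11.87% × $1890.00 = $588.34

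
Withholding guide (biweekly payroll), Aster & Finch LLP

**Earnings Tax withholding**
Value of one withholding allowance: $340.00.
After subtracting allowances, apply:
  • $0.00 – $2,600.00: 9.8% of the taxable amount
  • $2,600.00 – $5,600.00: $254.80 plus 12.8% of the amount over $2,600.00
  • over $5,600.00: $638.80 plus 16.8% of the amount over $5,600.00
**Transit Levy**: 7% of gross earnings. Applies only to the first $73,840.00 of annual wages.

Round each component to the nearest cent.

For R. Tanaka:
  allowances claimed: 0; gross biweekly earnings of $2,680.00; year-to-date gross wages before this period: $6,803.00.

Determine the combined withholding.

Earnings Tax: taxable = $2,680.00
  $254.80 + 12.8% × ($2,680.00 − $2,600.00) = $254.80 + 12.8% × $80.00 = $265.04
Transit Levy: 7% × $2,680.00 = $187.60
Total: $265.04 + $187.60 = $452.64

$452.64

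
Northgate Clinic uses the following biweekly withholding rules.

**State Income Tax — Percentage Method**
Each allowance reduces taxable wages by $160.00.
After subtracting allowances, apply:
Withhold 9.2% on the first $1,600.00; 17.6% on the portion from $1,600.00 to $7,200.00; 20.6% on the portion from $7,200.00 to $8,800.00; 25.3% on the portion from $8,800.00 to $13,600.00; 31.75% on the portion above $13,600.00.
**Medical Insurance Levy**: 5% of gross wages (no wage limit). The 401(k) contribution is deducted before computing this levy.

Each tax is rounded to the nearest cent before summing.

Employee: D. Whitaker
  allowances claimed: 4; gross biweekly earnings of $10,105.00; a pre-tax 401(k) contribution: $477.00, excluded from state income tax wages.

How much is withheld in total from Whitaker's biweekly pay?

State Income Tax: taxable = $10,105.00 − $477.00 − 4×$160.00 = $8,988.00
  $1,462.40 + 25.3% × ($8,988.00 − $8,800.00) = $1,462.40 + 25.3% × $188.00 = $1,509.96
Medical Insurance Levy: 5% × $9,628.00 = $481.40
Total: $1,509.96 + $481.40 = $1,991.36

$1,991.36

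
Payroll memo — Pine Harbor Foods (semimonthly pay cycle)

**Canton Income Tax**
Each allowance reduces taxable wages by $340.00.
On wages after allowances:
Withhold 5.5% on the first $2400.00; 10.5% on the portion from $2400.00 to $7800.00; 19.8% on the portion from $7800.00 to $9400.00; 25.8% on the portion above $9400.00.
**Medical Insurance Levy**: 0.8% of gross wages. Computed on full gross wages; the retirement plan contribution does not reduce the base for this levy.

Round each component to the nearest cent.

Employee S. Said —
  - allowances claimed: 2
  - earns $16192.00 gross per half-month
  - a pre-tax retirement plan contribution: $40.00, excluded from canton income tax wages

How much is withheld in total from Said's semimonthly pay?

Canton Income Tax: taxable = $16192.00 − $40.00 − 2×$340.00 = $15472.00
  $1015.80 + 25.8% × ($15472.00 − $9400.00) = $1015.80 + 25.8% × $6072.00 = $2582.38
Medical Insurance Levy: 0.8% × $16192.00 = $129.54
Total: $2582.38 + $129.54 = $2711.92

$2711.92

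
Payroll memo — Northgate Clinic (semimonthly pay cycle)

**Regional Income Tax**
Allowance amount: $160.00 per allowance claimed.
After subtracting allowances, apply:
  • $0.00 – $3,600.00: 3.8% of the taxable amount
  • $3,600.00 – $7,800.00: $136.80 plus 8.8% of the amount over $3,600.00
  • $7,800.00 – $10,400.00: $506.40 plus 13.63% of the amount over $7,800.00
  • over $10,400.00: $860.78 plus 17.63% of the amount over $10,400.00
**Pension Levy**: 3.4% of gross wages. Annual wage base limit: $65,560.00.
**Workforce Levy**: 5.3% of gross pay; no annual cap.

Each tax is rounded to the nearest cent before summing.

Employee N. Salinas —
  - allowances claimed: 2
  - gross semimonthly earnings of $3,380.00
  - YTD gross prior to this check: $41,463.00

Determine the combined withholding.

Regional Income Tax: taxable = $3,380.00 − 2×$160.00 = $3,060.00
  3.8% × $3,060.00 = $116.28
Pension Levy: 3.4% × $3,380.00 = $114.92
Workforce Levy: 5.3% × $3,380.00 = $179.14
Total: $116.28 + $114.92 + $179.14 = $410.34

$410.34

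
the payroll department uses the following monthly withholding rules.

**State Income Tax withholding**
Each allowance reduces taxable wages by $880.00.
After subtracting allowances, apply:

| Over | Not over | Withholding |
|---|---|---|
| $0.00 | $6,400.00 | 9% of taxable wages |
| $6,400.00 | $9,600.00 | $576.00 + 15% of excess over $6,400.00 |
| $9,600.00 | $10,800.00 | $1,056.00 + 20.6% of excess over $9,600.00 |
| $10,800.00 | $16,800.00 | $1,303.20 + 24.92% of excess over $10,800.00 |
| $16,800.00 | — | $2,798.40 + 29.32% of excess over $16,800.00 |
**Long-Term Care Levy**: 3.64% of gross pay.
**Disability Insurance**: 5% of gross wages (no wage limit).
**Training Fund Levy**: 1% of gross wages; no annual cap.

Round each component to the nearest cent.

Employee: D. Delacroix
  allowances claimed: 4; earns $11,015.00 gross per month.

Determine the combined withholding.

State Income Tax: taxable = $11,015.00 − 4×$880.00 = $7,495.00
  $576.00 + 15% × ($7,495.00 − $6,400.00) = $576.00 + 15% × $1,095.00 = $740.25
Long-Term Care Levy: 3.64% × $11,015.00 = $400.95
Disability Insurance: 5% × $11,015.00 = $550.75
Training Fund Levy: 1% × $11,015.00 = $110.15
Total: $740.25 + $400.95 + $550.75 + $110.15 = $1,802.10

$1,802.10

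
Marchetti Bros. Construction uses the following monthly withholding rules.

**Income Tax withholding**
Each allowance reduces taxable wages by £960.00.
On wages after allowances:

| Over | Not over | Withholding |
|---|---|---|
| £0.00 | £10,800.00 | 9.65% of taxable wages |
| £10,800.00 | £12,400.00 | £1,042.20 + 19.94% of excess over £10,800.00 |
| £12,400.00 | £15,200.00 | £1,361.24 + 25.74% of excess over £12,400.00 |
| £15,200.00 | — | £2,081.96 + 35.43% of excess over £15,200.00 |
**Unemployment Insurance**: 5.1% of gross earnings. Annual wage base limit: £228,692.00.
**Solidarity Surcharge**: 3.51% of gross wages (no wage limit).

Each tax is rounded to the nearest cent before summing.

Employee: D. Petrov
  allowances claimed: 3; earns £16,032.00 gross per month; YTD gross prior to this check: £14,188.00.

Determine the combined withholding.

Income Tax: taxable = £16,032.00 − 3×£960.00 = £13,152.00
  £1,361.24 + 25.74% × (£13,152.00 − £12,400.00) = £1,361.24 + 25.74% × £752.00 = £1,554.80
Unemployment Insurance: 5.1% × £16,032.00 = £817.63
Solidarity Surcharge: 3.51% × £16,032.00 = £562.72
Total: £1,554.80 + £817.63 + £562.72 = £2,935.15

£2,935.15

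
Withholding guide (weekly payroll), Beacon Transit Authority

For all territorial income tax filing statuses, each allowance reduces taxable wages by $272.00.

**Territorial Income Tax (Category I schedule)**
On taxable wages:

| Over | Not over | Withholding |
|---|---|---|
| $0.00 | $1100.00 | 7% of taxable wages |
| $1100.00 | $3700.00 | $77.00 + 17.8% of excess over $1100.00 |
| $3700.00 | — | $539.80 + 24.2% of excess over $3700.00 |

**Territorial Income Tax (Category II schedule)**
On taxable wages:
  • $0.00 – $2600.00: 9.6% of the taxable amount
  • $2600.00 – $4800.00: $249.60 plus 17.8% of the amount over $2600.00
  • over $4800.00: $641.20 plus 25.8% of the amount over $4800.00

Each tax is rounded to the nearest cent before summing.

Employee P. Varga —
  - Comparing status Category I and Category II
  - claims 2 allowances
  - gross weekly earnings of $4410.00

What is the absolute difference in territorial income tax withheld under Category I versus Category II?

Territorial Income Tax (Category I): taxable = $4410.00 − 2×$272.00 = $3866.00
  $539.80 + 24.2% × ($3866.00 − $3700.00) = $539.80 + 24.2% × $166.00 = $579.97
Territorial Income Tax (Category II): taxable = $4410.00 − 2×$272.00 = $3866.00
  $249.60 + 17.8% × ($3866.00 − $2600.00) = $249.60 + 17.8% × $1266.00 = $474.95
Difference: |$579.97 − $474.95| = $105.02 (higher under Category I)

$105.02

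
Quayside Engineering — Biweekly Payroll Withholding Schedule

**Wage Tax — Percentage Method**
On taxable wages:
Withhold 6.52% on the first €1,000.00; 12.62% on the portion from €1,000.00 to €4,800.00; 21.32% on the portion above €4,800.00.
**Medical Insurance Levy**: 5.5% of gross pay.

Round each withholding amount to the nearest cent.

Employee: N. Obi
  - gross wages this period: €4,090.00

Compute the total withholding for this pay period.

Wage Tax: taxable = €4,090.00
  €65.20 + 12.62% × (€4,090.00 − €1,000.00) = €65.20 + 12.62% × €3,090.00 = €455.16
Medical Insurance Levy: 5.5% × €4,090.00 = €224.95
Total: €455.16 + €224.95 = €680.11

€680.11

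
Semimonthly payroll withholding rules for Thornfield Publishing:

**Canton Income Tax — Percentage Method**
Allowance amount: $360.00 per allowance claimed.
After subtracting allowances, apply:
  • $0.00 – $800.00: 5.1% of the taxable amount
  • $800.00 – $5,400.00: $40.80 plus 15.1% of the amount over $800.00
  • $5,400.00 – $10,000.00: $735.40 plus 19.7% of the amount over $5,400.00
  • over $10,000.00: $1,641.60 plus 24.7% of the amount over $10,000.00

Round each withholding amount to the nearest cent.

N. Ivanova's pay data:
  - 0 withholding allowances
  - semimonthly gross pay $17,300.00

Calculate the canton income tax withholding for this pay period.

$3,444.70

Canton Income Tax: taxable = $17,300.00
  $1,641.60 + 24.7% × ($17,300.00 − $10,000.00) = $1,641.60 + 24.7% × $7,300.00 = $3,444.70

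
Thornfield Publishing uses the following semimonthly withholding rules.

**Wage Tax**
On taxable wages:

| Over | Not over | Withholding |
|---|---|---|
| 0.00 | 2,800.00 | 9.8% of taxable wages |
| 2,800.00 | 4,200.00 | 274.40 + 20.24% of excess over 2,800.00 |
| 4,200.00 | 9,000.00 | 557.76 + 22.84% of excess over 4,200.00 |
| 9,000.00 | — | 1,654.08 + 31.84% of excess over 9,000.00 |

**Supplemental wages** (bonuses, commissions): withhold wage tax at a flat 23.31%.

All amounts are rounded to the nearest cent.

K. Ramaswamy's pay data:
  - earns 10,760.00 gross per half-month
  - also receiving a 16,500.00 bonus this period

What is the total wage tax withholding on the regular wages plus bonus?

Wage Tax: taxable = 10,760.00
  1,654.08 + 31.84% × (10,760.00 − 9,000.00) = 1,654.08 + 31.84% × 1,760.00 = 2,214.46
Supplemental (23.31% flat on bonus): 23.31% × 16,500.00 = 3,846.15
Total wage tax: 2,214.46 + 3,846.15 = 6,060.61

6,060.61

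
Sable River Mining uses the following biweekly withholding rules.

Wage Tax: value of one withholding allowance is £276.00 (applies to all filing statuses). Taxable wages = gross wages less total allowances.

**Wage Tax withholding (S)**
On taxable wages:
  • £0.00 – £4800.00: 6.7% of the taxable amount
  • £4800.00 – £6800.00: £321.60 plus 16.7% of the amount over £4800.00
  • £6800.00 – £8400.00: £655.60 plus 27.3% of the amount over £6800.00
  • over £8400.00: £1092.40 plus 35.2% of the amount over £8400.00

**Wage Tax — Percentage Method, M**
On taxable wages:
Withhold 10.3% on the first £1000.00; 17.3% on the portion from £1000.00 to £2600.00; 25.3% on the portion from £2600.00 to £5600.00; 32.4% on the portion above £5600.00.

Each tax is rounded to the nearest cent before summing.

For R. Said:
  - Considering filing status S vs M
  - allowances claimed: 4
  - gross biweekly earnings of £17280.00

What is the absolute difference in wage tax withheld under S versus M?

Wage Tax (S): taxable = £17280.00 − 4×£276.00 = £16176.00
  £1092.40 + 35.2% × (£16176.00 − £8400.00) = £1092.40 + 35.2% × £7776.00 = £3829.55
Wage Tax (M): taxable = £17280.00 − 4×£276.00 = £16176.00
  £1138.80 + 32.4% × (£16176.00 − £5600.00) = £1138.80 + 32.4% × £10576.00 = £4565.42
Difference: |£3829.55 − £4565.42| = £735.87 (higher under M)

£735.87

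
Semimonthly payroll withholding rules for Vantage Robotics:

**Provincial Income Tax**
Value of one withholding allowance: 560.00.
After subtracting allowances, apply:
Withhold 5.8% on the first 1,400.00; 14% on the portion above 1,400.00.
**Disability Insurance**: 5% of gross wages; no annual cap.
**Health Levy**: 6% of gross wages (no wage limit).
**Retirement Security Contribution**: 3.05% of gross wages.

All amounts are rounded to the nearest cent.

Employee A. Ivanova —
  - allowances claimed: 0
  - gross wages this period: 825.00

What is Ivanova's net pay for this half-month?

661.24

Provincial Income Tax: taxable = 825.00
  5.8% × 825.00 = 47.85
Disability Insurance: 5% × 825.00 = 41.25
Health Levy: 6% × 825.00 = 49.50
Retirement Security Contribution: 3.05% × 825.00 = 25.16
Total withheld: 47.85 + 41.25 + 49.50 + 25.16 = 163.76
Net pay: 825.00 − 163.76 = 661.24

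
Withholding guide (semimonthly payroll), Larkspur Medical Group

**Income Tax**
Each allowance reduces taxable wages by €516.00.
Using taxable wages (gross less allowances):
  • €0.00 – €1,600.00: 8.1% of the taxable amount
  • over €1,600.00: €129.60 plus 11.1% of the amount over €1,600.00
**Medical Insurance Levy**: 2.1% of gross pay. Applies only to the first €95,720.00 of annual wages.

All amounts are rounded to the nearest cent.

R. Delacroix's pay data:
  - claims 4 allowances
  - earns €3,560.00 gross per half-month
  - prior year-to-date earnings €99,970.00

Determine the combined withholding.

Income Tax: taxable = €3,560.00 − 4×€516.00 = €1,496.00
  8.1% × €1,496.00 = €121.18
Medical Insurance Levy: YTD €99,970.00 ≥ cap €95,720.00 → €0.00
Total: €121.18 + €0.00 = €121.18

€121.18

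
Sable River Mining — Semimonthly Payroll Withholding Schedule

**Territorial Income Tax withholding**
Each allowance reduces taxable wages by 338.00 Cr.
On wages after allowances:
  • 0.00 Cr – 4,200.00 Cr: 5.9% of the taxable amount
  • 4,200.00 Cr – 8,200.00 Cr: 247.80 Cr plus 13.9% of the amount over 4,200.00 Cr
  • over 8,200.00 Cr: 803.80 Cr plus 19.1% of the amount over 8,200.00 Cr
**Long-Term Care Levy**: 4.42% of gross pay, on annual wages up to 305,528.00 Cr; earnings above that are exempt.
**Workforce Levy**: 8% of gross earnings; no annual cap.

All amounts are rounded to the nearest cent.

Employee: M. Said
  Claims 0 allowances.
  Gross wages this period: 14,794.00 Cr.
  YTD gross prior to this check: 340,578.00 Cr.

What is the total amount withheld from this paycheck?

3,246.77 Cr

Territorial Income Tax: taxable = 14,794.00 Cr
  803.80 Cr + 19.1% × (14,794.00 Cr − 8,200.00 Cr) = 803.80 Cr + 19.1% × 6,594.00 Cr = 2,063.25 Cr
Long-Term Care Levy: YTD 340,578.00 Cr ≥ cap 305,528.00 Cr → 0.00 Cr
Workforce Levy: 8% × 14,794.00 Cr = 1,183.52 Cr
Total: 2,063.25 Cr + 0.00 Cr + 1,183.52 Cr = 3,246.77 Cr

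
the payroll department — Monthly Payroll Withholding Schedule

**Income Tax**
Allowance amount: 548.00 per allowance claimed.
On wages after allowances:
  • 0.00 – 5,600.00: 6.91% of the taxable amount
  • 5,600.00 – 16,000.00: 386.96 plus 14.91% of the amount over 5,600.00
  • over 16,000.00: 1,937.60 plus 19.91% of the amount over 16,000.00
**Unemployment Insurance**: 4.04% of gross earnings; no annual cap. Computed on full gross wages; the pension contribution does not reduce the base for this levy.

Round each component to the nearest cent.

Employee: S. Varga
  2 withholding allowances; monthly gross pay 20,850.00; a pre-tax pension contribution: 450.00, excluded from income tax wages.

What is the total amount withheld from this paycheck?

Income Tax: taxable = 20,850.00 − 450.00 − 2×548.00 = 19,304.00
  1,937.60 + 19.91% × (19,304.00 − 16,000.00) = 1,937.60 + 19.91% × 3,304.00 = 2,595.43
Unemployment Insurance: 4.04% × 20,850.00 = 842.34
Total: 2,595.43 + 842.34 = 3,437.77

3,437.77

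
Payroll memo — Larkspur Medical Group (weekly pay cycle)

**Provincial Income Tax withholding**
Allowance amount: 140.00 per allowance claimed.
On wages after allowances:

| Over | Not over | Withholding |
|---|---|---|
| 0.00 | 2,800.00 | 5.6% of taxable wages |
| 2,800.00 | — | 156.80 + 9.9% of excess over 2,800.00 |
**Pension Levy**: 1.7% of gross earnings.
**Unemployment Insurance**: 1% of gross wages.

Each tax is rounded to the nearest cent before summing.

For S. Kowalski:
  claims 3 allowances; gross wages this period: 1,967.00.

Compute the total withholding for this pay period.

Provincial Income Tax: taxable = 1,967.00 − 3×140.00 = 1,547.00
  5.6% × 1,547.00 = 86.63
Pension Levy: 1.7% × 1,967.00 = 33.44
Unemployment Insurance: 1% × 1,967.00 = 19.67
Total: 86.63 + 33.44 + 19.67 = 139.74

139.74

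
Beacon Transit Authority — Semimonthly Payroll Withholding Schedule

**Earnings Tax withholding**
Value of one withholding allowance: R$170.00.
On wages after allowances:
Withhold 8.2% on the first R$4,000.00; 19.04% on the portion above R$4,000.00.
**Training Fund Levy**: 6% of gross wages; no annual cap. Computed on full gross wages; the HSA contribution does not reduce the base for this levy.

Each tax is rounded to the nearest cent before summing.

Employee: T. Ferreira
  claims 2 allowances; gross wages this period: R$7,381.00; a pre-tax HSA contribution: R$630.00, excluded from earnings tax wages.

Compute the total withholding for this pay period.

R$1,229.91

Earnings Tax: taxable = R$7,381.00 − R$630.00 − 2×R$170.00 = R$6,411.00
  R$328.00 + 19.04% × (R$6,411.00 − R$4,000.00) = R$328.00 + 19.04% × R$2,411.00 = R$787.05
Training Fund Levy: 6% × R$7,381.00 = R$442.86
Total: R$787.05 + R$442.86 = R$1,229.91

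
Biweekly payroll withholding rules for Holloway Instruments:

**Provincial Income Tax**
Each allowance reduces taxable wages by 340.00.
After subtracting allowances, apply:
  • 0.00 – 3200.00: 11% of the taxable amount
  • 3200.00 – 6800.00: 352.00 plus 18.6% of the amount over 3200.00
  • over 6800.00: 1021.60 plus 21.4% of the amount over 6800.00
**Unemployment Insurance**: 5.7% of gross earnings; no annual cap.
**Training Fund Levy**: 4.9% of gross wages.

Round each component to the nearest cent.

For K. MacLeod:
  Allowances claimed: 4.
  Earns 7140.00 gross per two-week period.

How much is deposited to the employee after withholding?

Provincial Income Tax: taxable = 7140.00 − 4×340.00 = 5780.00
  352.00 + 18.6% × (5780.00 − 3200.00) = 352.00 + 18.6% × 2580.00 = 831.88
Unemployment Insurance: 5.7% × 7140.00 = 406.98
Training Fund Levy: 4.9% × 7140.00 = 349.86
Total withheld: 831.88 + 406.98 + 349.86 = 1588.72
Net pay: 7140.00 − 1588.72 = 5551.28

5551.28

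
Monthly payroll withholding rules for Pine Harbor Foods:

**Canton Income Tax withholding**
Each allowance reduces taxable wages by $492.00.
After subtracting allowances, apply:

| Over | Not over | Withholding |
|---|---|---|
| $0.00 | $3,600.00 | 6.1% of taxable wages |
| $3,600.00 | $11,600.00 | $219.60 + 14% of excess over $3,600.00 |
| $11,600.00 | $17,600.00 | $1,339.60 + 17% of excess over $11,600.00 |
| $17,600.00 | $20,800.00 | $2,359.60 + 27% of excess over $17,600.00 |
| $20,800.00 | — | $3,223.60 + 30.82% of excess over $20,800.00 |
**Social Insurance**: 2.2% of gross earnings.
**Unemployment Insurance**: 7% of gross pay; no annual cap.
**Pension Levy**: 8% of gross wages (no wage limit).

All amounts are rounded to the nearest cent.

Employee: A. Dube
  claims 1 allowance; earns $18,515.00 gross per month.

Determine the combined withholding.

Canton Income Tax: taxable = $18,515.00 − 1×$492.00 = $18,023.00
  $2,359.60 + 27% × ($18,023.00 − $17,600.00) = $2,359.60 + 27% × $423.00 = $2,473.81
Social Insurance: 2.2% × $18,515.00 = $407.33
Unemployment Insurance: 7% × $18,515.00 = $1,296.05
Pension Levy: 8% × $18,515.00 = $1,481.20
Total: $2,473.81 + $407.33 + $1,296.05 + $1,481.20 = $5,658.39

$5,658.39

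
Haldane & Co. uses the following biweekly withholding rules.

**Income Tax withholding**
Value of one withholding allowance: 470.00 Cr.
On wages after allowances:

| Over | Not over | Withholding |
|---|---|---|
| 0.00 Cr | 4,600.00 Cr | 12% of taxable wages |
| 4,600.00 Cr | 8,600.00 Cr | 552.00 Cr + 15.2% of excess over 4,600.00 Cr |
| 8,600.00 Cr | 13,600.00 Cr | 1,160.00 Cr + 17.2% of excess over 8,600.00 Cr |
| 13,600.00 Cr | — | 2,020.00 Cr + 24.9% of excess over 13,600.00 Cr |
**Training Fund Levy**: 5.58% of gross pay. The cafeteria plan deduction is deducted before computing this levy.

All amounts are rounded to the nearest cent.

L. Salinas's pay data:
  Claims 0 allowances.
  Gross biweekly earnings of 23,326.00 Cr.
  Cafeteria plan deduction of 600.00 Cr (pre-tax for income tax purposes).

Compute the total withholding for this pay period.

5,560.48 Cr

Income Tax: taxable = 23,326.00 Cr − 600.00 Cr = 22,726.00 Cr
  2,020.00 Cr + 24.9% × (22,726.00 Cr − 13,600.00 Cr) = 2,020.00 Cr + 24.9% × 9,126.00 Cr = 4,292.37 Cr
Training Fund Levy: 5.58% × 22,726.00 Cr = 1,268.11 Cr
Total: 4,292.37 Cr + 1,268.11 Cr = 5,560.48 Cr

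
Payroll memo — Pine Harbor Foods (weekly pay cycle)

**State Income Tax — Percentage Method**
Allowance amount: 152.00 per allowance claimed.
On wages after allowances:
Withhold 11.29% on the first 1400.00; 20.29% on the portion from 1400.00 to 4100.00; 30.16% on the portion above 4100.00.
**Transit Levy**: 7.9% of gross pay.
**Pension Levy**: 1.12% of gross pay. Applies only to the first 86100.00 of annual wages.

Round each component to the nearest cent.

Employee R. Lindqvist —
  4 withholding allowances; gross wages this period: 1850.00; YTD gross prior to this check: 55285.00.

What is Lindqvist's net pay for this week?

State Income Tax: taxable = 1850.00 − 4×152.00 = 1242.00
  11.29% × 1242.00 = 140.22
Transit Levy: 7.9% × 1850.00 = 146.15
Pension Levy: 1.12% × 1850.00 = 20.72
Total withheld: 140.22 + 146.15 + 20.72 = 307.09
Net pay: 1850.00 − 307.09 = 1542.91

1542.91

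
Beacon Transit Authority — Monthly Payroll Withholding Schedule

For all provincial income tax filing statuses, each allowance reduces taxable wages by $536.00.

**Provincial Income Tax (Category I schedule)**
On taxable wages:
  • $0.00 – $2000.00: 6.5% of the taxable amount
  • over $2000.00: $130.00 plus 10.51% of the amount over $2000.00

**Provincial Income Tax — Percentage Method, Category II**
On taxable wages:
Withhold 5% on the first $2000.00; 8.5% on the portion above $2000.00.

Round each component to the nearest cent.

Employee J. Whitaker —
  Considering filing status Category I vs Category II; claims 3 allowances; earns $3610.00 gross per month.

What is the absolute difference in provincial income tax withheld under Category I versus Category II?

$30.04

Provincial Income Tax (Category I): taxable = $3610.00 − 3×$536.00 = $2002.00
  $130.00 + 10.51% × ($2002.00 − $2000.00) = $130.00 + 10.51% × $2.00 = $130.21
Provincial Income Tax (Category II): taxable = $3610.00 − 3×$536.00 = $2002.00
  $100.00 + 8.5% × ($2002.00 − $2000.00) = $100.00 + 8.5% × $2.00 = $100.17
Difference: |$130.21 − $100.17| = $30.04 (higher under Category I)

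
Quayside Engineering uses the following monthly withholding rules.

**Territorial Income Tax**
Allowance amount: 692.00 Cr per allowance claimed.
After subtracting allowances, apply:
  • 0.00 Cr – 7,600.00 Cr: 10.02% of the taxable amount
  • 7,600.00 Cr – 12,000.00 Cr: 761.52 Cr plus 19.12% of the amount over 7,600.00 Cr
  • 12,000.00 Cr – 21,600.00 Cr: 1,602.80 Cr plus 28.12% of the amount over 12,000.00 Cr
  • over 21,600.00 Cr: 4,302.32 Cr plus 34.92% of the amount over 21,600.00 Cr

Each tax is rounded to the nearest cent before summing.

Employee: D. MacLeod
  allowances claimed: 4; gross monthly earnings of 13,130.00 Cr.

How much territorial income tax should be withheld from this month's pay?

Territorial Income Tax: taxable = 13,130.00 Cr − 4×692.00 Cr = 10,362.00 Cr
  761.52 Cr + 19.12% × (10,362.00 Cr − 7,600.00 Cr) = 761.52 Cr + 19.12% × 2,762.00 Cr = 1,289.61 Cr

1,289.61 Cr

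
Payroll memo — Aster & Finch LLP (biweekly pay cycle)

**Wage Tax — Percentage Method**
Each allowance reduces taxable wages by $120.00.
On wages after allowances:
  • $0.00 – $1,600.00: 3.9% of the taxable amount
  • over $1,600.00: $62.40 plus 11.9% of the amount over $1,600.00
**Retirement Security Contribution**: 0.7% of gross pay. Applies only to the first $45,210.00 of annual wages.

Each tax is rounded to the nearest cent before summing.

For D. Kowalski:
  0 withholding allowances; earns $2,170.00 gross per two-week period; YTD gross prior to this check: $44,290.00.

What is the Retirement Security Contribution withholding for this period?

Retirement Security Contribution: cap $45,210.00 − YTD $44,290.00 = $920.00 subject; 0.7% × $920.00 = $6.44

$6.44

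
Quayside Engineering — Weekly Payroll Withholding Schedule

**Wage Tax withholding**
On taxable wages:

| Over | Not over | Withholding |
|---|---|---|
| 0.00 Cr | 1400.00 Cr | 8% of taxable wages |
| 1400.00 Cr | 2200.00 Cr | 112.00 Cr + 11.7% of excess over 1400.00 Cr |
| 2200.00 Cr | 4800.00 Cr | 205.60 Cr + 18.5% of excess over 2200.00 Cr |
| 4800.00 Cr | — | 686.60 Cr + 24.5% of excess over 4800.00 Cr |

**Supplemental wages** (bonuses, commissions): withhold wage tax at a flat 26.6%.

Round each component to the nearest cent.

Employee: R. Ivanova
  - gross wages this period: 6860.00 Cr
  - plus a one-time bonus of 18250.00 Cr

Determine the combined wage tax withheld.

Wage Tax: taxable = 6860.00 Cr
  686.60 Cr + 24.5% × (6860.00 Cr − 4800.00 Cr) = 686.60 Cr + 24.5% × 2060.00 Cr = 1191.30 Cr
Supplemental (26.6% flat on bonus): 26.6% × 18250.00 Cr = 4854.50 Cr
Total wage tax: 1191.30 Cr + 4854.50 Cr = 6045.80 Cr

6045.80 Cr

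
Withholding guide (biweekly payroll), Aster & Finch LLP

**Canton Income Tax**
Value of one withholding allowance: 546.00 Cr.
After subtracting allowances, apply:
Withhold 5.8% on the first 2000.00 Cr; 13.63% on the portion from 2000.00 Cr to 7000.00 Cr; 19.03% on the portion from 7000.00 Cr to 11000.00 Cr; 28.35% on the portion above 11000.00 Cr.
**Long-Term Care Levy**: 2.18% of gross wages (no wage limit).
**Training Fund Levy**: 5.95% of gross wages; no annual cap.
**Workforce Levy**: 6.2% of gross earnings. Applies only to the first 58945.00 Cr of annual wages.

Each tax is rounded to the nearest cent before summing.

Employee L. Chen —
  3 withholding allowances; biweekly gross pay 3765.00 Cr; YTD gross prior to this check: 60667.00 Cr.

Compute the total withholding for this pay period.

439.41 Cr

Canton Income Tax: taxable = 3765.00 Cr − 3×546.00 Cr = 2127.00 Cr
  116.00 Cr + 13.63% × (2127.00 Cr − 2000.00 Cr) = 116.00 Cr + 13.63% × 127.00 Cr = 133.31 Cr
Long-Term Care Levy: 2.18% × 3765.00 Cr = 82.08 Cr
Training Fund Levy: 5.95% × 3765.00 Cr = 224.02 Cr
Workforce Levy: YTD 60667.00 Cr ≥ cap 58945.00 Cr → 0.00 Cr
Total: 133.31 Cr + 82.08 Cr + 224.02 Cr + 0.00 Cr = 439.41 Cr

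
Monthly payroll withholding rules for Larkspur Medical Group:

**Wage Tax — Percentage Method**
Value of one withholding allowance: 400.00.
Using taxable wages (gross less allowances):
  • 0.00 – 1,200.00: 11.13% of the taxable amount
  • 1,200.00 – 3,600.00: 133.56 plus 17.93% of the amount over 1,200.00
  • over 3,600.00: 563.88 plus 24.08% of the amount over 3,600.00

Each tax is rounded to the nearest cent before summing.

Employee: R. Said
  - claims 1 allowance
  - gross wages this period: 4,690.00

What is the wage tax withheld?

Wage Tax: taxable = 4,690.00 − 1×400.00 = 4,290.00
  563.88 + 24.08% × (4,290.00 − 3,600.00) = 563.88 + 24.08% × 690.00 = 730.03

730.03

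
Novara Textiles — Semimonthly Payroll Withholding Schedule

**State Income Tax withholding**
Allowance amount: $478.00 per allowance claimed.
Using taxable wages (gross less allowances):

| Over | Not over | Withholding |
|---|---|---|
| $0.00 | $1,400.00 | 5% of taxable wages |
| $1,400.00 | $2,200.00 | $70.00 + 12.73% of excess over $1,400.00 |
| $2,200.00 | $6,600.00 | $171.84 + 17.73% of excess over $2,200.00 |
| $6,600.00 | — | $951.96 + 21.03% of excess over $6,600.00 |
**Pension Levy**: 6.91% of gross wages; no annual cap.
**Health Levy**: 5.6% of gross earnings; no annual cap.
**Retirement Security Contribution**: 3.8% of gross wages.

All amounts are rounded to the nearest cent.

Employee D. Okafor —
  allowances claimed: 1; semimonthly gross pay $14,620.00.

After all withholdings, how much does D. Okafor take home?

$9,697.44

State Income Tax: taxable = $14,620.00 − 1×$478.00 = $14,142.00
  $951.96 + 21.03% × ($14,142.00 − $6,600.00) = $951.96 + 21.03% × $7,542.00 = $2,538.04
Pension Levy: 6.91% × $14,620.00 = $1,010.24
Health Levy: 5.6% × $14,620.00 = $818.72
Retirement Security Contribution: 3.8% × $14,620.00 = $555.56
Total withheld: $2,538.04 + $1,010.24 + $818.72 + $555.56 = $4,922.56
Net pay: $14,620.00 − $4,922.56 = $9,697.44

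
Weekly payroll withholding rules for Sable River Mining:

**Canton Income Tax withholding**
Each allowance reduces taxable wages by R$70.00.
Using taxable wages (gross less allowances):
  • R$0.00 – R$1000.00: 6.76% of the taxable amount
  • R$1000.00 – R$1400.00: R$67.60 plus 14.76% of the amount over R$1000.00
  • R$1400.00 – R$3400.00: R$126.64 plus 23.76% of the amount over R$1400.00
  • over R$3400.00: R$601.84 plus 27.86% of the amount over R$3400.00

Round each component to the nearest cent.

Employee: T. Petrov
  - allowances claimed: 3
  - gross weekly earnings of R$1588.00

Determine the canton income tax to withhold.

R$123.39

Canton Income Tax: taxable = R$1588.00 − 3×R$70.00 = R$1378.00
  R$67.60 + 14.76% × (R$1378.00 − R$1000.00) = R$67.60 + 14.76% × R$378.00 = R$123.39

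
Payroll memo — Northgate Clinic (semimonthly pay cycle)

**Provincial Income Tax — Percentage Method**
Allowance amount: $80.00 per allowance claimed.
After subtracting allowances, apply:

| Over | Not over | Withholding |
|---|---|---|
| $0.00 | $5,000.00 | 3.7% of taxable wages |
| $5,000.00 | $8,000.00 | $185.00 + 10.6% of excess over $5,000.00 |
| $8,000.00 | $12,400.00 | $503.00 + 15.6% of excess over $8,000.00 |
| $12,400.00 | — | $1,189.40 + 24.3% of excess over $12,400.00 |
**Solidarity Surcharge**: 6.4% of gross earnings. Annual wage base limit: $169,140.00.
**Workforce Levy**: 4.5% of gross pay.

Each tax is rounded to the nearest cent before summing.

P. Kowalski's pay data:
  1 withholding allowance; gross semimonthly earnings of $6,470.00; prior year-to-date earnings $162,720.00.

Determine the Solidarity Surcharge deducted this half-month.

Solidarity Surcharge: cap $169,140.00 − YTD $162,720.00 = $6,420.00 subject; 6.4% × $6,420.00 = $410.88

$410.88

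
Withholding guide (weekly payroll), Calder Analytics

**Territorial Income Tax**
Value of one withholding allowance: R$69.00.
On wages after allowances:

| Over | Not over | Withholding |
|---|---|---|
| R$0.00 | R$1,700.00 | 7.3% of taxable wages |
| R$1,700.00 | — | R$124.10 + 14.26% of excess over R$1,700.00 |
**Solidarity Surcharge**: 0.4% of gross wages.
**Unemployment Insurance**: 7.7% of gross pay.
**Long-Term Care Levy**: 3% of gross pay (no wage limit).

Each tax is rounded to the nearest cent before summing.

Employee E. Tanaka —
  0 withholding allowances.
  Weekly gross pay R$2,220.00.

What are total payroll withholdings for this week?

R$444.67

Territorial Income Tax: taxable = R$2,220.00
  R$124.10 + 14.26% × (R$2,220.00 − R$1,700.00) = R$124.10 + 14.26% × R$520.00 = R$198.25
Solidarity Surcharge: 0.4% × R$2,220.00 = R$8.88
Unemployment Insurance: 7.7% × R$2,220.00 = R$170.94
Long-Term Care Levy: 3% × R$2,220.00 = R$66.60
Total: R$198.25 + R$8.88 + R$170.94 + R$66.60 = R$444.67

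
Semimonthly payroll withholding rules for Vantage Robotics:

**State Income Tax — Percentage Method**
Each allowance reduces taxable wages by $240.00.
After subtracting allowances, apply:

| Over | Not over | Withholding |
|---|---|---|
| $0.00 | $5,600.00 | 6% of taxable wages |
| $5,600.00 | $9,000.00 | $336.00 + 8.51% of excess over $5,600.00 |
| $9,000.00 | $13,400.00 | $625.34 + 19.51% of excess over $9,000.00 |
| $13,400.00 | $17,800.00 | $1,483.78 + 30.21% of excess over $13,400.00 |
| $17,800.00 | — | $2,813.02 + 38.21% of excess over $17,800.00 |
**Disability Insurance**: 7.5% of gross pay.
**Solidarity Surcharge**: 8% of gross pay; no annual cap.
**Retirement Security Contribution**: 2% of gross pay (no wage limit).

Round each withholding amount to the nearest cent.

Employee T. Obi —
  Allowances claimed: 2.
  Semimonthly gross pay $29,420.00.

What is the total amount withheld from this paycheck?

State Income Tax: taxable = $29,420.00 − 2×$240.00 = $28,940.00
  $2,813.02 + 38.21% × ($28,940.00 − $17,800.00) = $2,813.02 + 38.21% × $11,140.00 = $7,069.61
Disability Insurance: 7.5% × $29,420.00 = $2,206.50
Solidarity Surcharge: 8% × $29,420.00 = $2,353.60
Retirement Security Contribution: 2% × $29,420.00 = $588.40
Total: $7,069.61 + $2,206.50 + $2,353.60 + $588.40 = $12,218.11

$12,218.11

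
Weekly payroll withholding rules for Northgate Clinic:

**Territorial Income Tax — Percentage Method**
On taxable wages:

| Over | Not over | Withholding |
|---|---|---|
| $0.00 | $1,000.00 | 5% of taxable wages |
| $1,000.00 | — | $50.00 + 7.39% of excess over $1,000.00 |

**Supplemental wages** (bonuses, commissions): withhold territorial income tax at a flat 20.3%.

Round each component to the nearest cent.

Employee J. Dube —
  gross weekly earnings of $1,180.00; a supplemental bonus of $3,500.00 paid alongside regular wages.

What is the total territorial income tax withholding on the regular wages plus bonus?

$773.80

Territorial Income Tax: taxable = $1,180.00
  $50.00 + 7.39% × ($1,180.00 − $1,000.00) = $50.00 + 7.39% × $180.00 = $63.30
Supplemental (20.3% flat on bonus): 20.3% × $3,500.00 = $710.50
Total territorial income tax: $63.30 + $710.50 = $773.80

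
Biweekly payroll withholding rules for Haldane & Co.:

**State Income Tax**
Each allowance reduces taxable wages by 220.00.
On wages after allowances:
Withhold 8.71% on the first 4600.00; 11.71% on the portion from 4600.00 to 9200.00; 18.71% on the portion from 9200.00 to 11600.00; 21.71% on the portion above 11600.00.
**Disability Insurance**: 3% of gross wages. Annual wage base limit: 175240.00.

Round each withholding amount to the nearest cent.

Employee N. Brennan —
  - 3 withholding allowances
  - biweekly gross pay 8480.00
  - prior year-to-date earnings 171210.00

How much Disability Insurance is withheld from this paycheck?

Disability Insurance: cap 175240.00 − YTD 171210.00 = 4030.00 subject; 3% × 4030.00 = 120.90

120.90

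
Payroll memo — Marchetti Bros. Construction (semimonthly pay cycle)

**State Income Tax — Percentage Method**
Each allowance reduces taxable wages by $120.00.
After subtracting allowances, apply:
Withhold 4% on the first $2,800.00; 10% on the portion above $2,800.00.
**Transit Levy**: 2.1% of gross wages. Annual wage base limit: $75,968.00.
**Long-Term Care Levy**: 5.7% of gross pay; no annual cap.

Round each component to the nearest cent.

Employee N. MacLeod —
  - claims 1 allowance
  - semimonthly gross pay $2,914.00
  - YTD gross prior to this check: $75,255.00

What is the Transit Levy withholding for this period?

Transit Levy: cap $75,968.00 − YTD $75,255.00 = $713.00 subject; 2.1% × $713.00 = $14.97

$14.97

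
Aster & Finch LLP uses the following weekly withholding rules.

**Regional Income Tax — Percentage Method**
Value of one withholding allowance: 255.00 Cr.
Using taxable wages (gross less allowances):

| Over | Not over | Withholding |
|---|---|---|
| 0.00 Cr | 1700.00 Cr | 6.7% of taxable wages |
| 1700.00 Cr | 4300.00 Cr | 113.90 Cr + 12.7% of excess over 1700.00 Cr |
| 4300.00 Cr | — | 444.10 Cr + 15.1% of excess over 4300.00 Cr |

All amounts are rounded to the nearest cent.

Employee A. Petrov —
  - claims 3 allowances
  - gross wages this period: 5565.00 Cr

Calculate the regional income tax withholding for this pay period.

519.60 Cr

Regional Income Tax: taxable = 5565.00 Cr − 3×255.00 Cr = 4800.00 Cr
  444.10 Cr + 15.1% × (4800.00 Cr − 4300.00 Cr) = 444.10 Cr + 15.1% × 500.00 Cr = 519.60 Cr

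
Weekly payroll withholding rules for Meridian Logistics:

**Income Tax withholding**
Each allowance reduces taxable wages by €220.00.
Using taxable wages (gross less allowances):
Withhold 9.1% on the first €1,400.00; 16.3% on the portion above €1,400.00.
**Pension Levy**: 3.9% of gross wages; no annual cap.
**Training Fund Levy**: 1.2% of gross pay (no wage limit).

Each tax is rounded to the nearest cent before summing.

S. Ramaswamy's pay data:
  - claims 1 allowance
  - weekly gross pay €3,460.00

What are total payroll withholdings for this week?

€603.78

Income Tax: taxable = €3,460.00 − 1×€220.00 = €3,240.00
  €127.40 + 16.3% × (€3,240.00 − €1,400.00) = €127.40 + 16.3% × €1,840.00 = €427.32
Pension Levy: 3.9% × €3,460.00 = €134.94
Training Fund Levy: 1.2% × €3,460.00 = €41.52
Total: €427.32 + €134.94 + €41.52 = €603.78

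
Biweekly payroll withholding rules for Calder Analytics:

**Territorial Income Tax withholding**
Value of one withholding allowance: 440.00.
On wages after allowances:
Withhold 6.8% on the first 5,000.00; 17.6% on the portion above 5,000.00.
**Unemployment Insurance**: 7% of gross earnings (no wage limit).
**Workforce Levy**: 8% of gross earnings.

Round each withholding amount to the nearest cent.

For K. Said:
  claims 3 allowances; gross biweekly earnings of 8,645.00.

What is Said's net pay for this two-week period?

6,599.05

Territorial Income Tax: taxable = 8,645.00 − 3×440.00 = 7,325.00
  340.00 + 17.6% × (7,325.00 − 5,000.00) = 340.00 + 17.6% × 2,325.00 = 749.20
Unemployment Insurance: 7% × 8,645.00 = 605.15
Workforce Levy: 8% × 8,645.00 = 691.60
Total withheld: 749.20 + 605.15 + 691.60 = 2,045.95
Net pay: 8,645.00 − 2,045.95 = 6,599.05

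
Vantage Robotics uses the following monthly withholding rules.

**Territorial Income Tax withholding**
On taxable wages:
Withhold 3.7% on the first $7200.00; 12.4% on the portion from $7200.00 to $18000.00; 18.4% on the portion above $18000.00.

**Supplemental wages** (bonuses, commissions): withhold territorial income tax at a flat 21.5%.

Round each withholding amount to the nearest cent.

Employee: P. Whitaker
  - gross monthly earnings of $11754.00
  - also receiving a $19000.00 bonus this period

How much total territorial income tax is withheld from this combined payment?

Territorial Income Tax: taxable = $11754.00
  $266.40 + 12.4% × ($11754.00 − $7200.00) = $266.40 + 12.4% × $4554.00 = $831.10
Supplemental (21.5% flat on bonus): 21.5% × $19000.00 = $4085.00
Total territorial income tax: $831.10 + $4085.00 = $4916.10

$4916.10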